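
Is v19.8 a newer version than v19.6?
Yes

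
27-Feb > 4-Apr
False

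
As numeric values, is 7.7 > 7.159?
True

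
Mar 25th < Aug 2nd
True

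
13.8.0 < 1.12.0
False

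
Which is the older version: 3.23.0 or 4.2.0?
3.23.0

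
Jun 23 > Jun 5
True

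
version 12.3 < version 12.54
True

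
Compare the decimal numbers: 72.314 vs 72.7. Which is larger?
72.7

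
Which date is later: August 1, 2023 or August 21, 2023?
August 21, 2023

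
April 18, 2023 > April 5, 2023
True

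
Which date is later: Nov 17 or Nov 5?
Nov 17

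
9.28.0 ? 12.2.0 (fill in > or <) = <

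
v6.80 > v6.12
True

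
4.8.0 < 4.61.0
True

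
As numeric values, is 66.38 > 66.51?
False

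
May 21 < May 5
False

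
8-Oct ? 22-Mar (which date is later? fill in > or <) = >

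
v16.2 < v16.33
True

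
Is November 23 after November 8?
Yes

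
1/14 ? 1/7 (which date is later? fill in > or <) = >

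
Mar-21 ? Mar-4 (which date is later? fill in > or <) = >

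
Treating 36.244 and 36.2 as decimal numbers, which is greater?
36.244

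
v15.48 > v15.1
True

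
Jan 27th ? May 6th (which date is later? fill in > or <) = <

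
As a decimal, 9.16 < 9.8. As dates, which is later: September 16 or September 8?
September 16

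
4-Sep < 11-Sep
True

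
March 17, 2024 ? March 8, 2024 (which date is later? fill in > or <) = >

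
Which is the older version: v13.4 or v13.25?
v13.4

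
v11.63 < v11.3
False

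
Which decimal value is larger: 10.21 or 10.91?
10.91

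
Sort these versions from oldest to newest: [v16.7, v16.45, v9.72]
[v9.72, v16.7, v16.45]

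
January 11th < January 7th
False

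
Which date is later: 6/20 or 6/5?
6/20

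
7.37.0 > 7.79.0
False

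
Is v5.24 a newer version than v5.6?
Yes. Version numbers are compared segment by segment as integers, not as decimals: minor version 24 > 6, so v5.24 > v5.6 (even though the decimal 5.24 < 5.6).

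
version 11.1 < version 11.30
True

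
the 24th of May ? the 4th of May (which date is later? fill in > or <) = >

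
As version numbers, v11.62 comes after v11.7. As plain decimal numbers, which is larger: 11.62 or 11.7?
11.7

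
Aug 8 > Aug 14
False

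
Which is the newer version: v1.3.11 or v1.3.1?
v1.3.11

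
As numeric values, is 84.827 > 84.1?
True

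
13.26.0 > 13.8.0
True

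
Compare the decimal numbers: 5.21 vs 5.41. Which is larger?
5.41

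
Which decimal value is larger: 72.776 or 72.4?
72.776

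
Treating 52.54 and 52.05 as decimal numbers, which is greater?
52.54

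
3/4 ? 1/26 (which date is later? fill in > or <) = >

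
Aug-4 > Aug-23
False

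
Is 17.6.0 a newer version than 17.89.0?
No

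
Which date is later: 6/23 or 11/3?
11/3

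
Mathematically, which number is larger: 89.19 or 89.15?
89.19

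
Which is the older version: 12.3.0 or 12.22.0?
12.3.0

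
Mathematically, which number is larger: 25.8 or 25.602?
25.8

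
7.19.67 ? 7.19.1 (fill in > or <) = >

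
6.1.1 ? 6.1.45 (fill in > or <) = <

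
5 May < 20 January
False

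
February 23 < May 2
True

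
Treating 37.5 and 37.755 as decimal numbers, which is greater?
37.755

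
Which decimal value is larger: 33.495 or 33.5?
33.5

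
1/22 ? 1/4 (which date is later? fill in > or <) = >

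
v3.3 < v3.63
True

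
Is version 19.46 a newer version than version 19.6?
Yes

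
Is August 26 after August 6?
Yes. Day 26 comes after day 6 in August — this is a date comparison, not a decimal one (the decimal 8.26 would be smaller than 8.6).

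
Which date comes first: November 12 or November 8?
November 8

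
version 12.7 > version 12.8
False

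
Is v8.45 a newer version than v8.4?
Yes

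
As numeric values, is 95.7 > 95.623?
True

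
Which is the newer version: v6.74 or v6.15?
v6.74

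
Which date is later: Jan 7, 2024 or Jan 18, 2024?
Jan 18, 2024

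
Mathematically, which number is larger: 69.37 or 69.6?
69.6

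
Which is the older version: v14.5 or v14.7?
v14.5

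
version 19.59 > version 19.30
True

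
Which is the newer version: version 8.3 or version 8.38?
version 8.38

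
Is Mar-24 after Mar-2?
Yes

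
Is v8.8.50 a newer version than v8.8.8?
Yes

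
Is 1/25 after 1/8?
Yes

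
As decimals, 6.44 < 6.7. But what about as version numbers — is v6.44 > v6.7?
True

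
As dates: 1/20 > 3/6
False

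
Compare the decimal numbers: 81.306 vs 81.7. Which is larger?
81.7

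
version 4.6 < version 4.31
True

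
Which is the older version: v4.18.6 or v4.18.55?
v4.18.6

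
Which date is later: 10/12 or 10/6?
10/12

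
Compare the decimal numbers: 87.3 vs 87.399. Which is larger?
87.399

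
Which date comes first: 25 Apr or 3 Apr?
3 Apr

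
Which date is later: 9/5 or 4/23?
9/5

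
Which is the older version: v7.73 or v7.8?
v7.8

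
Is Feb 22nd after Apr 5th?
No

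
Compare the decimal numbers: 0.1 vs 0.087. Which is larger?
0.1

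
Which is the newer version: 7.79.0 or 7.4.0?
7.79.0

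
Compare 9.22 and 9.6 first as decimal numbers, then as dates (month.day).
As decimals: 9.22 < 9.6. As dates: 9/22 is later than 9/6 (day 22 > day 6).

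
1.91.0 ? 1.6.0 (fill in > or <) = >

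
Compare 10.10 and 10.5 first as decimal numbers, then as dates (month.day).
As decimals: 10.10 < 10.5. As dates: 10/10 is later than 10/5 (day 10 > day 5).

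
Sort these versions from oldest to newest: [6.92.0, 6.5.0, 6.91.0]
[6.5.0, 6.91.0, 6.92.0]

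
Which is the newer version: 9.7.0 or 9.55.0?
9.55.0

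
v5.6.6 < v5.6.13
True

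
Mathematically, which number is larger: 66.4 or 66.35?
66.4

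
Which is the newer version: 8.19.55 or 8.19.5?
8.19.55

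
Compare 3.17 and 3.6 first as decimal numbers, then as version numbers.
As decimals: 3.17 < 3.6. As versions: v3.17 > v3.6 (minor version 17 > 6).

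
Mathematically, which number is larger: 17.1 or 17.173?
17.173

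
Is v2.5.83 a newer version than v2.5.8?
Yes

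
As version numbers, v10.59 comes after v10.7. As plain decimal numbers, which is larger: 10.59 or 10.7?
10.7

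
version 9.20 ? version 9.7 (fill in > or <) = >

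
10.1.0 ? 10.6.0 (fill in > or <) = <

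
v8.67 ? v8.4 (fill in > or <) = >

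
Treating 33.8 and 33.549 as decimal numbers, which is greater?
33.8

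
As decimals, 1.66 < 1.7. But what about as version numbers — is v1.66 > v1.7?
True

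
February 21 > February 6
True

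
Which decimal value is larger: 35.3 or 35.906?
35.906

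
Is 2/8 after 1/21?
Yes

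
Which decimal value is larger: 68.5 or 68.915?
68.915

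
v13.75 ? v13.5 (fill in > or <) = >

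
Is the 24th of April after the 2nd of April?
Yes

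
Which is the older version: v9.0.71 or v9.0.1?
v9.0.1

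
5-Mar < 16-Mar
True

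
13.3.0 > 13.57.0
False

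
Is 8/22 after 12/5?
No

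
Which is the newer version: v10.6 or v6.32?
v10.6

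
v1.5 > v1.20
False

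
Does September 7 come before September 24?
Yes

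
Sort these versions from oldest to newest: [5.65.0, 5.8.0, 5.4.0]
[5.4.0, 5.8.0, 5.65.0]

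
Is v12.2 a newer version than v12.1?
Yes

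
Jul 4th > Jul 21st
False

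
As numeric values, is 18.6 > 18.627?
False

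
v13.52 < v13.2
False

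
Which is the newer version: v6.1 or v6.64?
v6.64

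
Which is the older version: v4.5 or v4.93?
v4.5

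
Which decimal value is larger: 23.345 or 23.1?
23.345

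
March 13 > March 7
True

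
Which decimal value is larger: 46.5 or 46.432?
46.5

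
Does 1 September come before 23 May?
No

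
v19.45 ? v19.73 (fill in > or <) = <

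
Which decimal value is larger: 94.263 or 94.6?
94.6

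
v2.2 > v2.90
False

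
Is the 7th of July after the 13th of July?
No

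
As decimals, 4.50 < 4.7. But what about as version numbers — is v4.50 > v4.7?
True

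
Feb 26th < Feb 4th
False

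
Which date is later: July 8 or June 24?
July 8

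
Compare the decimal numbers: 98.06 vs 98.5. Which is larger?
98.5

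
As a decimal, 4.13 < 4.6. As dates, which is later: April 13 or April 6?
April 13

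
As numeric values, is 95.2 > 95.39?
False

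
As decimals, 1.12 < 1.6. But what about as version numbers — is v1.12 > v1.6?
True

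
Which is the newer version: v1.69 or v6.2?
v6.2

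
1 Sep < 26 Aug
False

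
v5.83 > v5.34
True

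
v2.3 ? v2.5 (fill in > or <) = <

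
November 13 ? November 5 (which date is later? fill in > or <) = >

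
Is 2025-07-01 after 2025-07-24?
No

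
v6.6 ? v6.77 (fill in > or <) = <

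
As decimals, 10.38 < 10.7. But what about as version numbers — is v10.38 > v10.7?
True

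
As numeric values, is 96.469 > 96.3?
True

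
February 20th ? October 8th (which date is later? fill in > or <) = <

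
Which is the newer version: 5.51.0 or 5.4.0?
5.51.0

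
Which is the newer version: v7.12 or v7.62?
v7.62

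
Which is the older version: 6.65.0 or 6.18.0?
6.18.0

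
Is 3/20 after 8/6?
No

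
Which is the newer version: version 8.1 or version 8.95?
version 8.95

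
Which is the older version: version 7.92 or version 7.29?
version 7.29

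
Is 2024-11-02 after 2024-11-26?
No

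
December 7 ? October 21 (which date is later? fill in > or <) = >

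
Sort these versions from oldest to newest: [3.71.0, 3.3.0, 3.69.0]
[3.3.0, 3.69.0, 3.71.0]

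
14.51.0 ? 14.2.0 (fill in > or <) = >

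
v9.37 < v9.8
False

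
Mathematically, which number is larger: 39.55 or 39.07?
39.55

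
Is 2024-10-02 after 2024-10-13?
No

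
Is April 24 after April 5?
Yes. Day 24 comes after day 5 in April — this is a date comparison, not a decimal one (the decimal 4.24 would be smaller than 4.5).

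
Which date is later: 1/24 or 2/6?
2/6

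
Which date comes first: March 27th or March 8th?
March 8th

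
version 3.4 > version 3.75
False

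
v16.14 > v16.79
False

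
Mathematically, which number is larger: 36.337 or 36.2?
36.337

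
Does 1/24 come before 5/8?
Yes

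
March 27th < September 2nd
True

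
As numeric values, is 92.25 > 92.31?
False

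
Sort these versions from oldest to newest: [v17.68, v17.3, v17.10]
[v17.3, v17.10, v17.68]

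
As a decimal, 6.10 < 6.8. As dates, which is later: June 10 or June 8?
June 10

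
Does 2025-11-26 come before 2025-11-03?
No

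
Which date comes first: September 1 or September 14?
September 1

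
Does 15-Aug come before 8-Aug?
No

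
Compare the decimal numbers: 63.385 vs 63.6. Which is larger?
63.6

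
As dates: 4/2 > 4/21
False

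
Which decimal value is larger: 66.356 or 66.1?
66.356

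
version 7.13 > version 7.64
False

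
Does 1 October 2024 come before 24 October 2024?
Yes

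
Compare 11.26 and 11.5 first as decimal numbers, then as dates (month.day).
As decimals: 11.26 < 11.5. As dates: 11/26 is later than 11/5 (day 26 > day 5).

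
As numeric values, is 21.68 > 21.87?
False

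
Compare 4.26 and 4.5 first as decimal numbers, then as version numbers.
As decimals: 4.26 < 4.5. As versions: v4.26 > v4.5 (minor version 26 > 5).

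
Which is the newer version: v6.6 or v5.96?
v6.6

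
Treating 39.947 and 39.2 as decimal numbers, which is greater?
39.947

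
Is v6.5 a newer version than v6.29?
No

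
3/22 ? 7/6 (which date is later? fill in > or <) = <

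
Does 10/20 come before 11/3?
Yes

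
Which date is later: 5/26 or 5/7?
5/26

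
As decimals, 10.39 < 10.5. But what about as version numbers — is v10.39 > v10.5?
True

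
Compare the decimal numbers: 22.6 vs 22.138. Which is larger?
22.6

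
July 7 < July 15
True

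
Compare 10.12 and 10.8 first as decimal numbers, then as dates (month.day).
As decimals: 10.12 < 10.8. As dates: 10/12 is later than 10/8 (day 12 > day 8).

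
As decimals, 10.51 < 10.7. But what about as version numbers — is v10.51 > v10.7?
True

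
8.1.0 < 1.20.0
False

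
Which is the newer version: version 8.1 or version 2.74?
version 8.1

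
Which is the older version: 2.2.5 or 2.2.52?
2.2.5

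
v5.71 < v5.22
False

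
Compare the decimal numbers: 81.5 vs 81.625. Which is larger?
81.625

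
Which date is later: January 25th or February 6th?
February 6th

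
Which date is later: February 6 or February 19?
February 19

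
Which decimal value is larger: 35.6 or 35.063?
35.6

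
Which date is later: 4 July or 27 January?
4 July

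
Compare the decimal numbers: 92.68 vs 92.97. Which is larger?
92.97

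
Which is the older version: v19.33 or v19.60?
v19.33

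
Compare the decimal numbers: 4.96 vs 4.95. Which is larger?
4.96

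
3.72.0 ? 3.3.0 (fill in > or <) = >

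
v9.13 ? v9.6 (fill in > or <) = >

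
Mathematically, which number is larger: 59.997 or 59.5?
59.997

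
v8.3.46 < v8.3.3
False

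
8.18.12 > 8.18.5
True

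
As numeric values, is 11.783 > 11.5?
True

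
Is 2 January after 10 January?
No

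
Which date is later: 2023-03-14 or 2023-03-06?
2023-03-14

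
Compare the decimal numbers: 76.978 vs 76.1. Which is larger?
76.978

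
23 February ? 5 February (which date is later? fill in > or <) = >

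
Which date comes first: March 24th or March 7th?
March 7th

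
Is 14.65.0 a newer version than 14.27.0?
Yes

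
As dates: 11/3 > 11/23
False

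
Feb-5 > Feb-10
False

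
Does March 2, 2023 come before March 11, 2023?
Yes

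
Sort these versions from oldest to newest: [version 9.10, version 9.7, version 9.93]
[version 9.7, version 9.10, version 9.93]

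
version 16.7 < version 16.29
True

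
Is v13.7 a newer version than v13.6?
Yes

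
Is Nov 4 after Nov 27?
No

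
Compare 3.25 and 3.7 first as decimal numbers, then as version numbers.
As decimals: 3.25 < 3.7. As versions: v3.25 > v3.7 (minor version 25 > 7).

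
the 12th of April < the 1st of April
False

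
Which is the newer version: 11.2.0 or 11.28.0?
11.28.0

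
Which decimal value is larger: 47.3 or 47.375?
47.375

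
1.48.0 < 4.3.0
True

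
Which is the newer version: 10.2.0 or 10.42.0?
10.42.0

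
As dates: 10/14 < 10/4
False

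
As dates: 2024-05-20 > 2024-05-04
True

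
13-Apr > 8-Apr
True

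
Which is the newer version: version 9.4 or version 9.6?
version 9.6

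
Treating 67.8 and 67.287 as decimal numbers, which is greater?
67.8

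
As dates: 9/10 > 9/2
True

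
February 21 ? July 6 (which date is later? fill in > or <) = <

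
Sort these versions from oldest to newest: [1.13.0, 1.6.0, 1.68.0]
[1.6.0, 1.13.0, 1.68.0]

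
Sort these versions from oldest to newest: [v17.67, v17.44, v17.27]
[v17.27, v17.44, v17.67]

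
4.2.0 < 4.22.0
True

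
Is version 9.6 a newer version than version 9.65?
No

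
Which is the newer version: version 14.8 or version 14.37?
version 14.37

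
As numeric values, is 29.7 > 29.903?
False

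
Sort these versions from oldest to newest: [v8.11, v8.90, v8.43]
[v8.11, v8.43, v8.90]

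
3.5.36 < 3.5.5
False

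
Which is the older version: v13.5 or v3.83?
v3.83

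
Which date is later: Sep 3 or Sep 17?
Sep 17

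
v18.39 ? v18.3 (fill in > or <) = >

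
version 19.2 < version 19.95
True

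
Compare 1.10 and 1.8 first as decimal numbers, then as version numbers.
As decimals: 1.10 < 1.8. As versions: v1.10 > v1.8 (minor version 10 > 8).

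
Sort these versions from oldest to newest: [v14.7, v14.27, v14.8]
[v14.7, v14.8, v14.27]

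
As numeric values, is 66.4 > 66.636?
False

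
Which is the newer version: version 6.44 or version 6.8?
version 6.44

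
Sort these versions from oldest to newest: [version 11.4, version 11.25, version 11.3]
[version 11.3, version 11.4, version 11.25]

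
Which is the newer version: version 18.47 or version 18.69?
version 18.69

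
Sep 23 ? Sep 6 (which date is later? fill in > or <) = >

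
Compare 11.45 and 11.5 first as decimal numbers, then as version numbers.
As decimals: 11.45 < 11.5. As versions: v11.45 > v11.5 (minor version 45 > 5).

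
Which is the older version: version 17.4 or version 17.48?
version 17.4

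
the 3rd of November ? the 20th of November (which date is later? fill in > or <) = <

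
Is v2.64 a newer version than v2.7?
Yes. Version numbers are compared segment by segment as integers, not as decimals: minor version 64 > 7, so v2.64 > v2.7 (even though the decimal 2.64 < 2.7).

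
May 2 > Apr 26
True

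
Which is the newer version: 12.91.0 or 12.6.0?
12.91.0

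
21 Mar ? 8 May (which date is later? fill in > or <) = <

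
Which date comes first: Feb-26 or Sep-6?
Feb-26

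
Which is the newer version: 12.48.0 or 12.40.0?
12.48.0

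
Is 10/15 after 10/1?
Yes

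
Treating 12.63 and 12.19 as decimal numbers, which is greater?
12.63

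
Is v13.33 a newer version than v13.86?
No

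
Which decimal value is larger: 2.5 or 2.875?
2.875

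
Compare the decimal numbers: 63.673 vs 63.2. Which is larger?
63.673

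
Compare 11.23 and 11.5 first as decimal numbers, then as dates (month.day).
As decimals: 11.23 < 11.5. As dates: 11/23 is later than 11/5 (day 23 > day 5).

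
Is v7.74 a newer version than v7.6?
Yes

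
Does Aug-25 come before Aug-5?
No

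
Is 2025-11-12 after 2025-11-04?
Yes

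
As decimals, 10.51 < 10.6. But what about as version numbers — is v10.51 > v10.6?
True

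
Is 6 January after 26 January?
No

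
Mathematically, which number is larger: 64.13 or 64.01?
64.13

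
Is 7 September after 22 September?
No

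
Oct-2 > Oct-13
False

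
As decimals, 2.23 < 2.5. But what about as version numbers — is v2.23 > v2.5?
True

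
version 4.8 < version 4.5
False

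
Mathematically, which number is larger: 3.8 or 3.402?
3.8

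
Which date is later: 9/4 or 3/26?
9/4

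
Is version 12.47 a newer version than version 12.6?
Yes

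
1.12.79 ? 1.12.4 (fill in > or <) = >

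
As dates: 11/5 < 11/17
True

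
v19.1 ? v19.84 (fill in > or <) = <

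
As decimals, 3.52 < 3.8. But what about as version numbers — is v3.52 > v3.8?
True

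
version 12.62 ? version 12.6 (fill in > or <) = >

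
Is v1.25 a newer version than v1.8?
Yes. Version numbers are compared segment by segment as integers, not as decimals: minor version 25 > 8, so v1.25 > v1.8 (even though the decimal 1.25 < 1.8).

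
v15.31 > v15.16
True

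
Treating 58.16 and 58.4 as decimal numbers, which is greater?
58.4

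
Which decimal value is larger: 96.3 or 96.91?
96.91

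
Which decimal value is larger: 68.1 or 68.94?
68.94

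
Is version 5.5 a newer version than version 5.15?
No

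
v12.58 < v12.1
False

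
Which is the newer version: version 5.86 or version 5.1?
version 5.86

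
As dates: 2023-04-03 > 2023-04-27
False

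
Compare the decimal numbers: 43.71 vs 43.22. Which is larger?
43.71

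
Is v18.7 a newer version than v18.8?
No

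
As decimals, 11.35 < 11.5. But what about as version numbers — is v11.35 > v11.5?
True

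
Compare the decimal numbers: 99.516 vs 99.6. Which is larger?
99.6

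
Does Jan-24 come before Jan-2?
No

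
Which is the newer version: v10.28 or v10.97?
v10.97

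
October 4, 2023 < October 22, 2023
True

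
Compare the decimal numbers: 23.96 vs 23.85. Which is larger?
23.96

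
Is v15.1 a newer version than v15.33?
No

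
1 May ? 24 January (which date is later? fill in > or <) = >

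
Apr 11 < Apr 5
False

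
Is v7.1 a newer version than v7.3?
No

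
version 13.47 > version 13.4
True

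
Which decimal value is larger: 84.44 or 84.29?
84.44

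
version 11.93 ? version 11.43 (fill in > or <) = >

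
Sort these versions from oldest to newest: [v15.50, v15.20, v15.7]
[v15.7, v15.20, v15.50]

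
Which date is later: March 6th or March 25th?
March 25th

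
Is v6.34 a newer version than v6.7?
Yes. Version numbers are compared segment by segment as integers, not as decimals: minor version 34 > 7, so v6.34 > v6.7 (even though the decimal 6.34 < 6.7).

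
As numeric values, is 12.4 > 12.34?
True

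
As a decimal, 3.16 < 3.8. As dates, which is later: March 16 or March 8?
March 16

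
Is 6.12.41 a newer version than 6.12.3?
Yes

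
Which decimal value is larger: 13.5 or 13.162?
13.5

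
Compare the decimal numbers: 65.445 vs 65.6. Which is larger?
65.6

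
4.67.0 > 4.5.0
True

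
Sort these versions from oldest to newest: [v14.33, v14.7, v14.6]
[v14.6, v14.7, v14.33]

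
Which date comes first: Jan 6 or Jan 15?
Jan 6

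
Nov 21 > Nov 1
True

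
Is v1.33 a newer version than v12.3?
No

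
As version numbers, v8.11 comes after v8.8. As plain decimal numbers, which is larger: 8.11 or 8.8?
8.8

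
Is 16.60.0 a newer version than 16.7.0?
Yes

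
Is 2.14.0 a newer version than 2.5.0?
Yes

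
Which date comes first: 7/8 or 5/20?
5/20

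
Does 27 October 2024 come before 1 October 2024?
No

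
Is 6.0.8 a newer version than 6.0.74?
No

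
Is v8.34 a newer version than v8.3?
Yes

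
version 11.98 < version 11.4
False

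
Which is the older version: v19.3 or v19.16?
v19.3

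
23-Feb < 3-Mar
True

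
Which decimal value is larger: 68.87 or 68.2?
68.87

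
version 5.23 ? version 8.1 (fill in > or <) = <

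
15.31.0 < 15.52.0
True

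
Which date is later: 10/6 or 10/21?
10/21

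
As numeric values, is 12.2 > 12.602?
False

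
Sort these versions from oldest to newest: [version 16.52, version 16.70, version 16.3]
[version 16.3, version 16.52, version 16.70]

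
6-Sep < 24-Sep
True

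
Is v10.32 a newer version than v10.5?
Yes. Version numbers are compared segment by segment as integers, not as decimals: minor version 32 > 5, so v10.32 > v10.5 (even though the decimal 10.32 < 10.5).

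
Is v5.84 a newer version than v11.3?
No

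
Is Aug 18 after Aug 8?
Yes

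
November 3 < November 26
True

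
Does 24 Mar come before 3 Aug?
Yes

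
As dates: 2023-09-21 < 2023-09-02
False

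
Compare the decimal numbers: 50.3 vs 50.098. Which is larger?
50.3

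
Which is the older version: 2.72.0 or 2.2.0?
2.2.0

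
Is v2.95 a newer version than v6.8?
No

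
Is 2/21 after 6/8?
No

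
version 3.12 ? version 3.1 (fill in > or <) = >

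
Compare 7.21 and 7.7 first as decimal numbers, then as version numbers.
As decimals: 7.21 < 7.7. As versions: v7.21 > v7.7 (minor version 21 > 7).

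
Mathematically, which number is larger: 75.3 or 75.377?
75.377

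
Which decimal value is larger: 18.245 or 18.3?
18.3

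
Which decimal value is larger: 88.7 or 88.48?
88.7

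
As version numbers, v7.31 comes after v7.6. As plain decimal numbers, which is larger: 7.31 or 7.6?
7.6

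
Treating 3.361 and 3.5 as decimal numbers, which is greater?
3.5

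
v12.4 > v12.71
False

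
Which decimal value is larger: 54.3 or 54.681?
54.681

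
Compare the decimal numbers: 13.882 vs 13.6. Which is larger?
13.882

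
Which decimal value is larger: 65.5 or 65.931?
65.931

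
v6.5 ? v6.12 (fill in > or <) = <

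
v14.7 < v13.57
False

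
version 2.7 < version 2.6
False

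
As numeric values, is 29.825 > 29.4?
True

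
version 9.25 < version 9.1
False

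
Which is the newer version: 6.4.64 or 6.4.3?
6.4.64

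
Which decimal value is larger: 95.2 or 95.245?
95.245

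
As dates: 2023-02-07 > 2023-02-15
False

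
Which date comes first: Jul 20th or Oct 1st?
Jul 20th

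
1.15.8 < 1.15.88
True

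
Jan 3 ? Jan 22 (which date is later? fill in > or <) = <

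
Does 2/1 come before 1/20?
No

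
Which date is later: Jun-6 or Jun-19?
Jun-19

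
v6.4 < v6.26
True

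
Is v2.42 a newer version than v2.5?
Yes. Version numbers are compared segment by segment as integers, not as decimals: minor version 42 > 5, so v2.42 > v2.5 (even though the decimal 2.42 < 2.5).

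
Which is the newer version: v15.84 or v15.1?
v15.84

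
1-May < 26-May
True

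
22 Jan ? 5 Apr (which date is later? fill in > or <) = <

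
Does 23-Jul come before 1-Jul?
No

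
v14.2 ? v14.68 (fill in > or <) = <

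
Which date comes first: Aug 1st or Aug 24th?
Aug 1st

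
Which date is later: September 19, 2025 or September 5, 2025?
September 19, 2025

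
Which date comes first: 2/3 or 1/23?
1/23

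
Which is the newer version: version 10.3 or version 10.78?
version 10.78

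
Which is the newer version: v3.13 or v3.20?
v3.20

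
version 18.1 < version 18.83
True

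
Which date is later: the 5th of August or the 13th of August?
the 13th of August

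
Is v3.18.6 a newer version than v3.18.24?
No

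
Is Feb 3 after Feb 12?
No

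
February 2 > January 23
True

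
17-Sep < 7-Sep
False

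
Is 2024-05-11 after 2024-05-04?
Yes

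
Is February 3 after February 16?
No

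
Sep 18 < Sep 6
False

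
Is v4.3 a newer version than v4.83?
No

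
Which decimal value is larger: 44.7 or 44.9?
44.9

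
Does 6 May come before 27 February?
No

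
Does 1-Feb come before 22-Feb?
Yes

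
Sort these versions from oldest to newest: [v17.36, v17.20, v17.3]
[v17.3, v17.20, v17.36]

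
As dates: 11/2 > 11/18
False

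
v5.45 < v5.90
True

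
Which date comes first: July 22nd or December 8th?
July 22nd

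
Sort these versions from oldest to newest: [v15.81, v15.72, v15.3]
[v15.3, v15.72, v15.81]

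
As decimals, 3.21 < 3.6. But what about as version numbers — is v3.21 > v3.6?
True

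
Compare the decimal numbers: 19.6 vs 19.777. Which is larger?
19.777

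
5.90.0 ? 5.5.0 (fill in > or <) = >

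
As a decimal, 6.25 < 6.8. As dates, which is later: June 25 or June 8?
June 25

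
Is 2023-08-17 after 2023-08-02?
Yes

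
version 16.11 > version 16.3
True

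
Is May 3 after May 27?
No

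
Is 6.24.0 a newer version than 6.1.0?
Yes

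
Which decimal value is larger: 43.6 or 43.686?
43.686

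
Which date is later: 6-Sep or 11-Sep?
11-Sep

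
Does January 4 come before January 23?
Yes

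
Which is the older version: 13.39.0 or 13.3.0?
13.3.0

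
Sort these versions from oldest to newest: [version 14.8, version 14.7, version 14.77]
[version 14.7, version 14.8, version 14.77]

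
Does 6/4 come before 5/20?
No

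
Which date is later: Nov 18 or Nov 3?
Nov 18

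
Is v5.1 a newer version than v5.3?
No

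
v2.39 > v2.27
True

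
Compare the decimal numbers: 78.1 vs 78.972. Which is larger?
78.972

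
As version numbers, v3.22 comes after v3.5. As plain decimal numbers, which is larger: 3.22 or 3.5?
3.5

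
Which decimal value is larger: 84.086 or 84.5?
84.5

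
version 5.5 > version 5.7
False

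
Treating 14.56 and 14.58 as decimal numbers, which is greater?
14.58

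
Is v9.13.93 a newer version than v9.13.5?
Yes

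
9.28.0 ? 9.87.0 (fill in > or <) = <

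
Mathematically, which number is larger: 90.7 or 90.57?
90.7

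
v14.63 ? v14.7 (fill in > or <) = >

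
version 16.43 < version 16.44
True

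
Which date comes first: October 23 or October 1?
October 1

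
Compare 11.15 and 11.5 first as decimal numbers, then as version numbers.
As decimals: 11.15 < 11.5. As versions: v11.15 > v11.5 (minor version 15 > 5).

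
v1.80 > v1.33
True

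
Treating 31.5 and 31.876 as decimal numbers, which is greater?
31.876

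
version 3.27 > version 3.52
False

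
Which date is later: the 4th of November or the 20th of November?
the 20th of November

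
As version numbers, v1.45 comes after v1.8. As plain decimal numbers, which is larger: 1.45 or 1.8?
1.8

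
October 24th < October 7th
False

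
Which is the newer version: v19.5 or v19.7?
v19.7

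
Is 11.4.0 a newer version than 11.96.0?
No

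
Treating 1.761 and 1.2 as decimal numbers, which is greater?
1.761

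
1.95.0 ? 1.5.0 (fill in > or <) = >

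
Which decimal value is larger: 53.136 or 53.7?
53.7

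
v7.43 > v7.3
True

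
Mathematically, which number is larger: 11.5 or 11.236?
11.5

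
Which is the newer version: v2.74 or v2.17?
v2.74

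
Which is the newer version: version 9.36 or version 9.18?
version 9.36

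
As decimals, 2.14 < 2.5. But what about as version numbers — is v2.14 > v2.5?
True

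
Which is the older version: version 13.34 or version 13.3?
version 13.3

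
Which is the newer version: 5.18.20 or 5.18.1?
5.18.20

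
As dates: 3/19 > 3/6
True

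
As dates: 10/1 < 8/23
False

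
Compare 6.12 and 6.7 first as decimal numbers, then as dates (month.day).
As decimals: 6.12 < 6.7. As dates: 6/12 is later than 6/7 (day 12 > day 7).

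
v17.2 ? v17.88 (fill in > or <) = <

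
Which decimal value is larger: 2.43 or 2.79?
2.79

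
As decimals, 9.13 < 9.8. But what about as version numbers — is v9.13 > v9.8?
True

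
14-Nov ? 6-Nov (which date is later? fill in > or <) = >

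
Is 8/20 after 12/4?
No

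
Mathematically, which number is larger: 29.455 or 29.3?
29.455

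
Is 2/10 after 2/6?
Yes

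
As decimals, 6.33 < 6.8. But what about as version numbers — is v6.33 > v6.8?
True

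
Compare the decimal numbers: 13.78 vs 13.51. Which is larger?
13.78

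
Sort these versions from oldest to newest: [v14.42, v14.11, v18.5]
[v14.11, v14.42, v18.5]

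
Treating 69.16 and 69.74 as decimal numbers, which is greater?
69.74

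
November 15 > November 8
True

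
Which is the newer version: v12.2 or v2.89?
v12.2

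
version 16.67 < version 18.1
True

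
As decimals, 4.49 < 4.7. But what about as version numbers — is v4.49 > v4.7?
True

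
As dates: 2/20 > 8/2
False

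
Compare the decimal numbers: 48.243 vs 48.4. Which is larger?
48.4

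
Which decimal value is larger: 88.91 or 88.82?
88.91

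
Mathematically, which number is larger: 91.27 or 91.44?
91.44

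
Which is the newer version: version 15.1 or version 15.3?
version 15.3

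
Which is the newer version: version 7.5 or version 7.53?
version 7.53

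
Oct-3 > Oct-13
False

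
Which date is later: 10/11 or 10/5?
10/11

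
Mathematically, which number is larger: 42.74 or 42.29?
42.74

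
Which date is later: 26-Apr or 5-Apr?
26-Apr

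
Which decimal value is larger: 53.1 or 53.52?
53.52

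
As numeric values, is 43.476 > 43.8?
False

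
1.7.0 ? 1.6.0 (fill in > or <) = >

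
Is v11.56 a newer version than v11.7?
Yes. Version numbers are compared segment by segment as integers, not as decimals: minor version 56 > 7, so v11.56 > v11.7 (even though the decimal 11.56 < 11.7).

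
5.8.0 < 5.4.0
False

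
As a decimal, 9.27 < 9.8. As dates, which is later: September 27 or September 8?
September 27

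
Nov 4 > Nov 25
False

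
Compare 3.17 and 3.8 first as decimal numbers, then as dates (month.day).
As decimals: 3.17 < 3.8. As dates: 3/17 is later than 3/8 (day 17 > day 8).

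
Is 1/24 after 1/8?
Yes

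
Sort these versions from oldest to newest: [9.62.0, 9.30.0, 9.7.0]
[9.7.0, 9.30.0, 9.62.0]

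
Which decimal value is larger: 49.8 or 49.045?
49.8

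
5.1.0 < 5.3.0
True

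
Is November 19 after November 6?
Yes. Day 19 comes after day 6 in November — this is a date comparison, not a decimal one (the decimal 11.19 would be smaller than 11.6).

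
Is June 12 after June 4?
Yes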